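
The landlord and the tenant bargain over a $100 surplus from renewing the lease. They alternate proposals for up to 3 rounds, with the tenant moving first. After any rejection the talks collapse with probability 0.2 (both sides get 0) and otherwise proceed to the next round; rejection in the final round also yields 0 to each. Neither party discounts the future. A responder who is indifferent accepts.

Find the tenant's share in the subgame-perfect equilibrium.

By backward induction:
Round 3 (the tenant proposes): rejection yields 0 for the landlord; the tenant offers 0 and keeps 100.
Round 2 (the landlord proposes): rejecting gives the tenant an expected 0.8 × 100 = 80, so the landlord offers 80, keeping 20.
Round 1 (the tenant proposes): rejecting gives the landlord an expected 0.8 × 20 = 16; the tenant offers that and keeps 84.

84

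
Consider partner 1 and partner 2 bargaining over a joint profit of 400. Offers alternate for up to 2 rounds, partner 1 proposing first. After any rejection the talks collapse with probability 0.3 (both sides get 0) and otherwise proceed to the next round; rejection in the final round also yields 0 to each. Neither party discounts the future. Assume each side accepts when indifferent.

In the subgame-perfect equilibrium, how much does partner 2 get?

By backward induction:
Round 2 (partner 2 proposes): rejection yields 0 for partner 1; partner 2 offers 0 and keeps 400.
Round 1 (partner 1 proposes): rejecting gives partner 2 an expected 0.7 × 400 = 280; partner 1 offers that and keeps 120.

280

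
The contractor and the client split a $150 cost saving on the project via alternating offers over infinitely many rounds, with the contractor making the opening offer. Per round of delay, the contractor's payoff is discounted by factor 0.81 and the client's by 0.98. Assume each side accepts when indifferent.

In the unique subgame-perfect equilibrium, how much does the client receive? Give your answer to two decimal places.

In a stationary SPE each proposer offers the other exactly their discounted continuation value.
If the contractor keeps x when proposing and the client keeps y when proposing, then x = 150 − 0.98y and y = 150 − 0.81x.
Solving: x = 150(1 − 0.98) / (1 − 0.81·0.98) = 3 / 0.2062 ≈ 14.5490.
The client gets 150 − 14.5490 ≈ 135.4510.

135.45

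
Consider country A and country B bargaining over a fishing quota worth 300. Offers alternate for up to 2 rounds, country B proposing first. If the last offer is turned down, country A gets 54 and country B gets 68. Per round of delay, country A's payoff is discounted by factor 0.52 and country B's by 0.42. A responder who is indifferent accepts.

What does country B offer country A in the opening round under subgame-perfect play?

Round 2 (country A proposes): country B gets 68 if talks fail, so country A offers 68 and keeps 232.
Round 1 (country B proposes): country A can get 232 next round, worth 0.52 × 232 = 120.64 now; country B offers that and keeps 179.36.

120.64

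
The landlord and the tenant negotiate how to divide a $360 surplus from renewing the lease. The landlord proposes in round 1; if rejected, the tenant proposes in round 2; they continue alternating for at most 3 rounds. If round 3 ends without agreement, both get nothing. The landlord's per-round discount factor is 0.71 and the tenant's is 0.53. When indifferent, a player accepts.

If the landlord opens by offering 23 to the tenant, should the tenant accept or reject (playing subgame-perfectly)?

Round 3 (the landlord proposes): rejection yields 0 for the tenant; the landlord offers 0 and keeps 360.
Round 2 (the tenant proposes): the landlord can get 360 next round, worth 0.71 × 360 = 255.6 now, so the tenant offers 255.6, keeping 104.4.
So by rejecting in round 1, the tenant gets 104.4 next round, worth 0.53 × 104.4 = 55.332 now.
Offer 23 < 55.332, so the tenant rejects.

Reject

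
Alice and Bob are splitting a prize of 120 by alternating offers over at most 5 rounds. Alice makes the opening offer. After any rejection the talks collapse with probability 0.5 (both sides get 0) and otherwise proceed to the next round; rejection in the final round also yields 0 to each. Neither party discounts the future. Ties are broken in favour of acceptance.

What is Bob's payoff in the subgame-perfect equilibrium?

By backward induction:
Round 5 (Alice proposes): Bob will accept anything ≥ 0, so Alice offers 0 and keeps 120.
Round 4 (Bob proposes): rejecting gives Alice an expected 0.5 × 120 = 60, so Bob offers 60, keeping 60.
Round 3 (Alice proposes): rejecting gives Bob an expected 0.5 × 60 = 30; Alice offers that and keeps 90.
Round 2 (Bob proposes): rejecting gives Alice an expected 0.5 × 90 = 45. Bob offers 45 and keeps 120 − 45 = 75.
Round 1 (Alice proposes): rejecting gives Bob an expected 0.5 × 75 = 37.5. Alice offers 37.5 and keeps 120 − 37.5 = 82.5.

37.5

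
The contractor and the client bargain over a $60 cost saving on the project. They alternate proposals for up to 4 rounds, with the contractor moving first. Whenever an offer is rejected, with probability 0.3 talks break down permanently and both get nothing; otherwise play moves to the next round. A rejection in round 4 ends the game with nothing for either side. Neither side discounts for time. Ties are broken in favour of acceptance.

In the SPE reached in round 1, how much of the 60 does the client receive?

33.18

By backward induction:
Round 4 (the client proposes): the contractor will accept anything ≥ 0, so the client offers 0 and keeps 60.
Round 3 (the contractor proposes): rejecting gives the client an expected 0.7 × 60 = 42; the contractor offers that and keeps 18.
Round 2 (the client proposes): rejecting gives the contractor an expected 0.7 × 18 = 12.6, so the client offers 12.6, keeping 47.4.
Round 1 (the contractor proposes): rejecting gives the client an expected 0.7 × 47.4 = 33.18. The contractor offers 33.18 and keeps 60 − 33.18 = 26.82.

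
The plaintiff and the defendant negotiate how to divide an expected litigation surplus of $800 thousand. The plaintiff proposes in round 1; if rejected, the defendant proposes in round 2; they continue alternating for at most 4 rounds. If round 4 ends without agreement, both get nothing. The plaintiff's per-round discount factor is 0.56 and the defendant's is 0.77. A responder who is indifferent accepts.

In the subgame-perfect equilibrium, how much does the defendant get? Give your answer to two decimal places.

Round 4 (the defendant proposes): the plaintiff will accept anything ≥ 0, so the defendant offers 0 and keeps 800.
Round 3 (the plaintiff proposes): the defendant can get 800 next round, worth 0.77 × 800 = 616 now, so the plaintiff offers 616, keeping 184.
Round 2 (the defendant proposes): the plaintiff can get 184 next round, worth 0.56 × 184 = 103.04 now; the defendant offers that and keeps 696.96.
Round 1 (the plaintiff proposes): the defendant can get 696.96 next round, worth 0.77 × 696.96 = 536.6592 now. The plaintiff offers 536.6592 and keeps 800 − 536.6592 = 263.3408.

536.66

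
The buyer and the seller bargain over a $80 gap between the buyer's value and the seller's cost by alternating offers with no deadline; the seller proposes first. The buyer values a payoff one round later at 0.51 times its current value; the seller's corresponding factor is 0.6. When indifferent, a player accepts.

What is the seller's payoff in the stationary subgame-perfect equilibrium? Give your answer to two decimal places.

Let x be the seller's share when the seller proposes and y be the buyer's share when the buyer proposes.
The buyer accepts iff offered ≥ 0.51·y, so x = 80 − 0.51y. Symmetrically y = 80 − 0.6x.
Substituting: x = 80 − 0.51(80 − 0.6x), giving x(1 − 0.6·0.51) = 80(1 − 0.51).
So x = 80 × 0.49 / 0.694 ≈ 56.4841, and the buyer receives 80 − x ≈ 23.5159.

56.48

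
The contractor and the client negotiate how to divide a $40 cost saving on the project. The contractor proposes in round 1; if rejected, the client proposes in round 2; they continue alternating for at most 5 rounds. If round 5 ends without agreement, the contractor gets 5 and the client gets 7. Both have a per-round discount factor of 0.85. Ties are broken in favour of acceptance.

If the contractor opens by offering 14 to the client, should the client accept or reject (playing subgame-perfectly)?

Accept

Round 5 (the contractor proposes): the client gets 7 if talks fail, so the contractor offers 7 and keeps 33.
Round 4 (the client proposes): the contractor can get 33 next round, worth 0.85 × 33 = 28.05 now; the client offers that and keeps 11.95.
Round 3 (the contractor proposes): the client can get 11.95 next round, worth 0.85 × 11.95 = 10.1575 now; the contractor offers that and keeps 29.8425.
Round 2 (the client proposes): the contractor can get 29.8425 next round, worth 0.85 × 29.8425 = 25.366125 now. The client offers 25.366125 and keeps 40 − 25.366125 = 14.633875.
So by rejecting in round 1, the client gets 14.633875 next round, worth 0.85 × 14.633875 = 12.43879375 now.
Offer 14 ≥ 12.43879375, so the client accepts.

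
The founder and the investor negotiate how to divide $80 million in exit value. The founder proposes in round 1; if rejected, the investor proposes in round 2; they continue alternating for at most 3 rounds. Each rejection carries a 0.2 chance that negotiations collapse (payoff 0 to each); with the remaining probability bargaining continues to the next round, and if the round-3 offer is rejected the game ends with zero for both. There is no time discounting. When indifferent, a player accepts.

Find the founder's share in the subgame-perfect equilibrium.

Round 3 (the founder proposes): rejection yields 0 for the investor; the founder offers 0 and keeps 80.
Round 2 (the investor proposes): rejecting gives the founder an expected 0.8 × 80 = 64. The investor offers 64 and keeps 80 − 64 = 16.
Round 1 (the founder proposes): rejecting gives the investor an expected 0.8 × 16 = 12.8. The founder offers 12.8 and keeps 80 − 12.8 = 67.2.

67.2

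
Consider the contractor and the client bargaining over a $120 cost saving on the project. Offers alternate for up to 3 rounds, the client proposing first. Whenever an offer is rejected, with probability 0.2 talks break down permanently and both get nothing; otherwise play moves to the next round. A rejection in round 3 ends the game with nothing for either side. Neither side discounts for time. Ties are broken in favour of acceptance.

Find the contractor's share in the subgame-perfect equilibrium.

19.2

Round 3 (the client proposes): the contractor will accept anything ≥ 0, so the client offers 0 and keeps 120.
Round 2 (the contractor proposes): rejecting gives the client an expected 0.8 × 120 = 96. The contractor offers 96 and keeps 120 − 96 = 24.
Round 1 (the client proposes): rejecting gives the contractor an expected 0.8 × 24 = 19.2; the client offers that and keeps 100.8.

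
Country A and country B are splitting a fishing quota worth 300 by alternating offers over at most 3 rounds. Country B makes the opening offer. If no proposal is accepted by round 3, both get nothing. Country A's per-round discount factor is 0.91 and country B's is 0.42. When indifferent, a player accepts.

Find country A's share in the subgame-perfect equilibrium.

158.34

Round 3 (country B proposes): country A will accept anything ≥ 0, so country B offers 0 and keeps 300.
Round 2 (country A proposes): country B can get 300 next round, worth 0.42 × 300 = 126 now, so country A offers 126, keeping 174.
Round 1 (country B proposes): country A can get 174 next round, worth 0.91 × 174 = 158.34 now, so country B offers 158.34, keeping 141.66.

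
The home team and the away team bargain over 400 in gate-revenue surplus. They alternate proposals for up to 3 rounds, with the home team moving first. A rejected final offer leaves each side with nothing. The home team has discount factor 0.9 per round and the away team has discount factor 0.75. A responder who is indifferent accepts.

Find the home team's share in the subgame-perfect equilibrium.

Round 3 (the home team proposes): the away team will accept anything ≥ 0, so the home team offers 0 and keeps 400.
Round 2 (the away team proposes): the home team can get 400 next round, worth 0.9 × 400 = 360 now. The away team offers 360 and keeps 400 − 360 = 40.
Round 1 (the home team proposes): the away team can get 40 next round, worth 0.75 × 40 = 30 now, so the home team offers 30, keeping 370.

370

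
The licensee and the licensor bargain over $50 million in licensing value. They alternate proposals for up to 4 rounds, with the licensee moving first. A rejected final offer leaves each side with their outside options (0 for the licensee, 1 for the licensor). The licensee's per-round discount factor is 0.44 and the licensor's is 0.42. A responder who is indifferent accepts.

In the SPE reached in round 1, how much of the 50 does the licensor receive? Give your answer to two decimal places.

Solve by backward induction from round 4.
Round 4 (the licensor proposes): the licensee will accept anything ≥ 0, so the licensor offers 0 and keeps 50.
Round 3 (the licensee proposes): the licensor can get 50 next round, worth 0.42 × 50 = 21 now. The licensee offers 21 and keeps 50 − 21 = 29.
Round 2 (the licensor proposes): the licensee can get 29 next round, worth 0.44 × 29 = 12.76 now, so the licensor offers 12.76, keeping 37.24.
Round 1 (the licensee proposes): the licensor can get 37.24 next round, worth 0.42 × 37.24 = 15.6408 now; the licensee offers that and keeps 34.3592.

15.64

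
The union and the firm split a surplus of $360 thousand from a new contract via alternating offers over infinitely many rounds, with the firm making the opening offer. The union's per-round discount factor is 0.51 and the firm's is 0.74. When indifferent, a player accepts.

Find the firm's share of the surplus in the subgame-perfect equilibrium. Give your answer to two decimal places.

When the firm proposes, the union accepts any offer worth at least 0.51 times what the union would get by proposing next round; and vice versa.
This gives x = 360 − 0.51y and y = 360 − 0.74x, where x and y are each side's share when it proposes.
Hence (1 − 0.51·0.74)x = 360(1 − 0.51), i.e. 0.6226·x = 176.4.
x ≈ 283.3280; the union's share is 360 − x ≈ 76.6720.

283.33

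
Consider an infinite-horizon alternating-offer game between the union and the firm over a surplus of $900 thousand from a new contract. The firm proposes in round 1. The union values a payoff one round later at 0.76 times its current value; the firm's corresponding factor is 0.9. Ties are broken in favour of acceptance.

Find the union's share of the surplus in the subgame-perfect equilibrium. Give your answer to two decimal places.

216.46

When the firm proposes, the union accepts any offer worth at least 0.76 times what the union would get by proposing next round; and vice versa.
This gives x = 900 − 0.76y and y = 900 − 0.9x, where x and y are each side's share when it proposes.
Hence (1 − 0.76·0.9)x = 900(1 − 0.76), i.e. 0.316·x = 216.
x ≈ 683.5443; the union's share is 900 − x ≈ 216.4557.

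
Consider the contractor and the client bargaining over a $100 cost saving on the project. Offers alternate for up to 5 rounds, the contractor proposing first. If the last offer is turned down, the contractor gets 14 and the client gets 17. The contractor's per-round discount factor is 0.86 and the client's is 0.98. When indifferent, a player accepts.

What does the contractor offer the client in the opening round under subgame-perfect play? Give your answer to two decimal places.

By backward induction:
Round 5 (the contractor proposes): the client gets 17 if talks fail, so the contractor offers 17 and keeps 83.
Round 4 (the client proposes): the contractor can get 83 next round, worth 0.86 × 83 = 71.38 now. The client offers 71.38 and keeps 100 − 71.38 = 28.62.
Round 3 (the contractor proposes): the client can get 28.62 next round, worth 0.98 × 28.62 = 28.0476 now. The contractor offers 28.0476 and keeps 100 − 28.0476 = 71.9524.
Round 2 (the client proposes): the contractor can get 71.9524 next round, worth 0.86 × 71.9524 = 61.879064 now, so the client offers 61.879064, keeping 38.120936.
Round 1 (the contractor proposes): the client can get 38.120936 next round, worth 0.98 × 38.120936 = 37.35851728 now, so the contractor offers 37.35851728, keeping 62.64148272.

37.36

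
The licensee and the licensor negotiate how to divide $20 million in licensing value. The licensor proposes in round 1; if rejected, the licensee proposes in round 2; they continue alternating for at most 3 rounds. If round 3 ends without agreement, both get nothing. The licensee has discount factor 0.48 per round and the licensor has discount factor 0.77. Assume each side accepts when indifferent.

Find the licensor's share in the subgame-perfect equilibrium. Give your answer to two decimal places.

Round 3 (the licensor proposes): rejection yields 0 for the licensee; the licensor offers 0 and keeps 20.
Round 2 (the licensee proposes): the licensor can get 20 next round, worth 0.77 × 20 = 15.4 now. The licensee offers 15.4 and keeps 20 − 15.4 = 4.6.
Round 1 (the licensor proposes): the licensee can get 4.6 next round, worth 0.48 × 4.6 = 2.208 now. The licensor offers 2.208 and keeps 20 − 2.208 = 17.792.

17.79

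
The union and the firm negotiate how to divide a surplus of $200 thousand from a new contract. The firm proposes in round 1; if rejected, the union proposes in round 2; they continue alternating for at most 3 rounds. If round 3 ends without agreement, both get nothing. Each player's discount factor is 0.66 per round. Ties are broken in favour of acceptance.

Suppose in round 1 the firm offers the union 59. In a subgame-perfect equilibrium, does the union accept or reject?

Round 3 (the firm proposes): the union will accept anything ≥ 0, so the firm offers 0 and keeps 200.
Round 2 (the union proposes): the firm can get 200 next round, worth 0.66 × 200 = 132 now; the union offers that and keeps 68.
So by rejecting in round 1, the union gets 68 next round, worth 0.66 × 68 = 44.88 now.
Offer 59 ≥ 44.88, so the union accepts.

Accept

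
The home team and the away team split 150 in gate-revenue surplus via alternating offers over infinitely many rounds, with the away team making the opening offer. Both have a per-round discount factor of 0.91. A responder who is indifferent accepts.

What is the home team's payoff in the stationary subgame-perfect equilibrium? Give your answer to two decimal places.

71.47

Let x be the away team's share when the away team proposes and y be the home team's share when the home team proposes.
The home team accepts iff offered ≥ 0.91·y, so x = 150 − 0.91y. Symmetrically y = 150 − 0.91x.
Substituting: x = 150 − 0.91(150 − 0.91x), giving x(1 − 0.91·0.91) = 150(1 − 0.91).
So x = 150 × 0.09 / 0.1719 ≈ 78.5340, and the home team receives 150 − x ≈ 71.4660.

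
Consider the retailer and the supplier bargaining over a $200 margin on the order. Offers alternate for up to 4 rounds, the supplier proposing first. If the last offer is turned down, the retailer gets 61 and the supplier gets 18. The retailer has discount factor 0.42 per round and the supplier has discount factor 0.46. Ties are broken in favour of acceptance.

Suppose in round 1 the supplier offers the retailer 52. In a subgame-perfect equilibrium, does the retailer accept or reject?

Reject

Round 4 (the retailer proposes): the supplier gets 18 if talks fail, so the retailer offers 18 and keeps 182.
Round 3 (the supplier proposes): the retailer can get 182 next round, worth 0.42 × 182 = 76.44 now; the supplier offers that and keeps 123.56.
Round 2 (the retailer proposes): the supplier can get 123.56 next round, worth 0.46 × 123.56 = 56.8376 now. The retailer offers 56.8376 and keeps 200 − 56.8376 = 143.1624.
So by rejecting in round 1, the retailer gets 143.1624 next round, worth 0.42 × 143.1624 = 60.128208 now.
Offer 52 < 60.128208, so the retailer rejects.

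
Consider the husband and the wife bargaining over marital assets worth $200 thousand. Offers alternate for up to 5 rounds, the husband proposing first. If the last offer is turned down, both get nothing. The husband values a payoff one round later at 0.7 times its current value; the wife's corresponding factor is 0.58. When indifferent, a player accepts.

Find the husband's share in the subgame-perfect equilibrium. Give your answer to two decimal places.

151.07

Solve by backward induction from round 5.
Round 5 (the husband proposes): rejection yields 0 for the wife; the husband offers 0 and keeps 200.
Round 4 (the wife proposes): the husband can get 200 next round, worth 0.7 × 200 = 140 now, so the wife offers 140, keeping 60.
Round 3 (the husband proposes): the wife can get 60 next round, worth 0.58 × 60 = 34.8 now, so the husband offers 34.8, keeping 165.2.
Round 2 (the wife proposes): the husband can get 165.2 next round, worth 0.7 × 165.2 = 115.64 now. The wife offers 115.64 and keeps 200 − 115.64 = 84.36.
Round 1 (the husband proposes): the wife can get 84.36 next round, worth 0.58 × 84.36 = 48.9288 now, so the husband offers 48.9288, keeping 151.0712.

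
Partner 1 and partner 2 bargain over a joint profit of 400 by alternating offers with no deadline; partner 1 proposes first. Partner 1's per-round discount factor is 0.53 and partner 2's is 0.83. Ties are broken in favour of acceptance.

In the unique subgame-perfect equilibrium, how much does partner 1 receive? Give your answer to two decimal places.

When partner 1 proposes, partner 2 accepts any offer worth at least 0.83 times what partner 2 would get by proposing next round; and vice versa.
This gives x = 400 − 0.83y and y = 400 − 0.53x, where x and y are each side's share when it proposes.
Hence (1 − 0.83·0.53)x = 400(1 − 0.83), i.e. 0.5601·x = 68.
x ≈ 121.4069; partner 2's share is 400 − x ≈ 278.5931.

121.41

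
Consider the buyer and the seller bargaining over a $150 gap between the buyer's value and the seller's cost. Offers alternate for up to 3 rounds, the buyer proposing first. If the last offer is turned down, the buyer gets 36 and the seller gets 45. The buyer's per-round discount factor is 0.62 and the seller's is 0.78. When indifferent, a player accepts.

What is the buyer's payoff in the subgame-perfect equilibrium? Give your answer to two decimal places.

Round 3 (the buyer proposes): the seller gets 45 if talks fail, so the buyer offers 45 and keeps 105.
Round 2 (the seller proposes): the buyer can get 105 next round, worth 0.62 × 105 = 65.1 now; the seller offers that and keeps 84.9.
Round 1 (the buyer proposes): the seller can get 84.9 next round, worth 0.78 × 84.9 = 66.222 now. The buyer offers 66.222 and keeps 150 − 66.222 = 83.778.

83.78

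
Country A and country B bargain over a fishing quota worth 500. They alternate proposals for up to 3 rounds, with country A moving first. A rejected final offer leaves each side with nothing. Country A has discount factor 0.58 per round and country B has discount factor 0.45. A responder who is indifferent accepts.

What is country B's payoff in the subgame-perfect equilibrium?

94.5

Round 3 (country A proposes): country B will accept anything ≥ 0, so country A offers 0 and keeps 500.
Round 2 (country B proposes): country A can get 500 next round, worth 0.58 × 500 = 290 now; country B offers that and keeps 210.
Round 1 (country A proposes): country B can get 210 next round, worth 0.45 × 210 = 94.5 now. Country A offers 94.5 and keeps 500 − 94.5 = 405.5.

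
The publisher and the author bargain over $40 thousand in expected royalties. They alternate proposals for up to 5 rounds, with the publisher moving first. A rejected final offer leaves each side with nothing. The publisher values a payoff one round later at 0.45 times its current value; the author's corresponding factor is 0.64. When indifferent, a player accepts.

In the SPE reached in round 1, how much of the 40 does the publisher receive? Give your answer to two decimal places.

Work backward from the last round.
Round 5 (the publisher proposes): rejection yields 0 for the author; the publisher offers 0 and keeps 40.
Round 4 (the author proposes): the publisher can get 40 next round, worth 0.45 × 40 = 18 now. The author offers 18 and keeps 40 − 18 = 22.
Round 3 (the publisher proposes): the author can get 22 next round, worth 0.64 × 22 = 14.08 now; the publisher offers that and keeps 25.92.
Round 2 (the author proposes): the publisher can get 25.92 next round, worth 0.45 × 25.92 = 11.664 now. The author offers 11.664 and keeps 40 − 11.664 = 28.336.
Round 1 (the publisher proposes): the author can get 28.336 next round, worth 0.64 × 28.336 = 18.13504 now. The publisher offers 18.13504 and keeps 40 − 18.13504 = 21.86496.

21.86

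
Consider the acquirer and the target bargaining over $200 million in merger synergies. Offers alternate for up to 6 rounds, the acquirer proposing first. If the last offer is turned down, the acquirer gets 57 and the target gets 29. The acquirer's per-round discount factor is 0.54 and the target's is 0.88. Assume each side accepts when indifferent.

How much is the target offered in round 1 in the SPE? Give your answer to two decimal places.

147.85

Work backward from the last round.
Round 6 (the target proposes): the acquirer gets 57 if talks fail, so the target offers 57 and keeps 143.
Round 5 (the acquirer proposes): the target can get 143 next round, worth 0.88 × 143 = 125.84 now. The acquirer offers 125.84 and keeps 200 − 125.84 = 74.16.
Round 4 (the target proposes): the acquirer can get 74.16 next round, worth 0.54 × 74.16 = 40.0464 now. The target offers 40.0464 and keeps 200 − 40.0464 = 159.9536.
Round 3 (the acquirer proposes): the target can get 159.9536 next round, worth 0.88 × 159.9536 = 140.759168 now; the acquirer offers that and keeps 59.240832.
Round 2 (the target proposes): the acquirer can get 59.240832 next round, worth 0.54 × 59.240832 = 31.99004928 now; the target offers that and keeps 168.00995072.
Round 1 (the acquirer proposes): the target can get 168.00995072 next round, worth 0.88 × 168.00995072 = 147.8487566336 now, so the acquirer offers 147.8487566336, keeping 52.1512433664.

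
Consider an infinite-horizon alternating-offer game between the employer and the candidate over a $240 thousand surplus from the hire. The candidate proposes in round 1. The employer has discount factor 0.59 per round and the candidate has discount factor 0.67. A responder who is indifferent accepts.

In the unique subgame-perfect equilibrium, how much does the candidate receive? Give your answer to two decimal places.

In a stationary SPE each proposer offers the other exactly their discounted continuation value.
If the candidate keeps x when proposing and the employer keeps y when proposing, then x = 240 − 0.59y and y = 240 − 0.67x.
Solving: x = 240(1 − 0.59) / (1 − 0.67·0.59) = 98.4 / 0.6047 ≈ 162.7253.
The employer gets 240 − 162.7253 ≈ 77.2747.

162.73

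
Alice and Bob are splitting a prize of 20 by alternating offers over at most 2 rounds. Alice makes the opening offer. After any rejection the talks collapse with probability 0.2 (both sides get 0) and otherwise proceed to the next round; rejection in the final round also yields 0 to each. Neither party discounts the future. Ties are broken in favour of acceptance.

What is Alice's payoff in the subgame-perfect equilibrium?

4

Round 2 (Bob proposes): rejection yields 0 for Alice; Bob offers 0 and keeps 20.
Round 1 (Alice proposes): rejecting gives Bob an expected 0.8 × 20 = 16; Alice offers that and keeps 4.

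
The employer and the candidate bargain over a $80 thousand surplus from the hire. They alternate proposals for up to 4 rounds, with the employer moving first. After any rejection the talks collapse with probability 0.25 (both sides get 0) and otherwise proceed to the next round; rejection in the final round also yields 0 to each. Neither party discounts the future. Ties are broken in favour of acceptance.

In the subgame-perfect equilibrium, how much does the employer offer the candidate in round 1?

48.75

By backward induction:
Round 4 (the candidate proposes): rejection yields 0 for the employer; the candidate offers 0 and keeps 80.
Round 3 (the employer proposes): rejecting gives the candidate an expected 0.75 × 80 = 60, so the employer offers 60, keeping 20.
Round 2 (the candidate proposes): rejecting gives the employer an expected 0.75 × 20 = 15, so the candidate offers 15, keeping 65.
Round 1 (the employer proposes): rejecting gives the candidate an expected 0.75 × 65 = 48.75. The employer offers 48.75 and keeps 80 − 48.75 = 31.25.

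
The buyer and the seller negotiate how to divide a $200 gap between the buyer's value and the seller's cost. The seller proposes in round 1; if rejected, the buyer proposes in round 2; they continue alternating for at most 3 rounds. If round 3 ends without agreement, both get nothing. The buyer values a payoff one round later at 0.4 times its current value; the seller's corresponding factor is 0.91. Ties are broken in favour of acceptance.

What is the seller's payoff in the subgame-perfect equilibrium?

Solve by backward induction from round 3.
Round 3 (the seller proposes): the buyer will accept anything ≥ 0, so the seller offers 0 and keeps 200.
Round 2 (the buyer proposes): the seller can get 200 next round, worth 0.91 × 200 = 182 now. The buyer offers 182 and keeps 200 − 182 = 18.
Round 1 (the seller proposes): the buyer can get 18 next round, worth 0.4 × 18 = 7.2 now. The seller offers 7.2 and keeps 200 − 7.2 = 192.8.

192.8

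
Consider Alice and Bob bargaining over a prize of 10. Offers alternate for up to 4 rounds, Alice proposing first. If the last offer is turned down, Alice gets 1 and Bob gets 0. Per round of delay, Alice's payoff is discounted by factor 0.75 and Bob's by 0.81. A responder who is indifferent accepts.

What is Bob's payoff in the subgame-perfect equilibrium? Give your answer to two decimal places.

Round 4 (Bob proposes): Alice gets 1 if talks fail, so Bob offers 1 and keeps 9.
Round 3 (Alice proposes): Bob can get 9 next round, worth 0.81 × 9 = 7.29 now. Alice offers 7.29 and keeps 10 − 7.29 = 2.71.
Round 2 (Bob proposes): Alice can get 2.71 next round, worth 0.75 × 2.71 = 2.0325 now, so Bob offers 2.0325, keeping 7.9675.
Round 1 (Alice proposes): Bob can get 7.9675 next round, worth 0.81 × 7.9675 = 6.453675 now. Alice offers 6.453675 and keeps 10 − 6.453675 = 3.546325.

6.45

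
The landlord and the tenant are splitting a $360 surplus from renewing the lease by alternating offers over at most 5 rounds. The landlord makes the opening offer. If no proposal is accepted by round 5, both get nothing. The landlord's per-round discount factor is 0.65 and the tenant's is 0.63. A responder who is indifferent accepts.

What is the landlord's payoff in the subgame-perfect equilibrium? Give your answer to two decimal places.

By backward induction:
Round 5 (the landlord proposes): the tenant will accept anything ≥ 0, so the landlord offers 0 and keeps 360.
Round 4 (the tenant proposes): the landlord can get 360 next round, worth 0.65 × 360 = 234 now; the tenant offers that and keeps 126.
Round 3 (the landlord proposes): the tenant can get 126 next round, worth 0.63 × 126 = 79.38 now; the landlord offers that and keeps 280.62.
Round 2 (the tenant proposes): the landlord can get 280.62 next round, worth 0.65 × 280.62 = 182.403 now, so the tenant offers 182.403, keeping 177.597.
Round 1 (the landlord proposes): the tenant can get 177.597 next round, worth 0.63 × 177.597 = 111.88611 now; the landlord offers that and keeps 248.11389.

248.11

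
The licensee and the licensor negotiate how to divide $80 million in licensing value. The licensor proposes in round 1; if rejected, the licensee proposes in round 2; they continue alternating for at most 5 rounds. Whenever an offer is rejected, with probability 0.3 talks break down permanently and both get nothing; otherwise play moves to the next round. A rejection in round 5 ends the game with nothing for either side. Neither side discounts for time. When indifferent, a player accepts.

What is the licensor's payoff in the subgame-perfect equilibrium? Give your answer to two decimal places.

54.97

By backward induction:
Round 5 (the licensor proposes): rejection yields 0 for the licensee; the licensor offers 0 and keeps 80.
Round 4 (the licensee proposes): rejecting gives the licensor an expected 0.7 × 80 = 56; the licensee offers that and keeps 24.
Round 3 (the licensor proposes): rejecting gives the licensee an expected 0.7 × 24 = 16.8; the licensor offers that and keeps 63.2.
Round 2 (the licensee proposes): rejecting gives the licensor an expected 0.7 × 63.2 = 44.24, so the licensee offers 44.24, keeping 35.76.
Round 1 (the licensor proposes): rejecting gives the licensee an expected 0.7 × 35.76 = 25.032; the licensor offers that and keeps 54.968.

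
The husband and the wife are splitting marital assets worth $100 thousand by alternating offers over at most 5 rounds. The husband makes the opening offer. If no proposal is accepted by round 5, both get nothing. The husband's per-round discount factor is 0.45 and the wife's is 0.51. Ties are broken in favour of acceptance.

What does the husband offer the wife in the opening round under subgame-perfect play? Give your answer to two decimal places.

34.49

Round 5 (the husband proposes): the wife will accept anything ≥ 0, so the husband offers 0 and keeps 100.
Round 4 (the wife proposes): the husband can get 100 next round, worth 0.45 × 100 = 45 now, so the wife offers 45, keeping 55.
Round 3 (the husband proposes): the wife can get 55 next round, worth 0.51 × 55 = 28.05 now; the husband offers that and keeps 71.95.
Round 2 (the wife proposes): the husband can get 71.95 next round, worth 0.45 × 71.95 = 32.3775 now; the wife offers that and keeps 67.6225.
Round 1 (the husband proposes): the wife can get 67.6225 next round, worth 0.51 × 67.6225 = 34.487475 now, so the husband offers 34.487475, keeping 65.512525.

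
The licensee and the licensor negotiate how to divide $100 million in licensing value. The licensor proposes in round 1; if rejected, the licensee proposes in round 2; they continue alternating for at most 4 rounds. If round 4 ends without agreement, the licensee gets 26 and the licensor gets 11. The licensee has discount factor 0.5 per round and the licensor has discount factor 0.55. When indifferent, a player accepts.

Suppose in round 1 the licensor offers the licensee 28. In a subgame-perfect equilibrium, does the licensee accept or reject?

Round 4 (the licensee proposes): the licensor gets 11 if talks fail, so the licensee offers 11 and keeps 89.
Round 3 (the licensor proposes): the licensee can get 89 next round, worth 0.5 × 89 = 44.5 now; the licensor offers that and keeps 55.5.
Round 2 (the licensee proposes): the licensor can get 55.5 next round, worth 0.55 × 55.5 = 30.525 now, so the licensee offers 30.525, keeping 69.475.
So by rejecting in round 1, the licensee gets 69.475 next round, worth 0.5 × 69.475 = 34.7375 now.
Offer 28 < 34.7375, so the licensee rejects.

Reject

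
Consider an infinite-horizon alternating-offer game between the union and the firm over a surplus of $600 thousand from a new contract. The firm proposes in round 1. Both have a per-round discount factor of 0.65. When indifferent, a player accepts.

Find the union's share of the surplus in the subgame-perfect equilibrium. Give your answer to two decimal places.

236.36

When the firm proposes, the union accepts any offer worth at least 0.65 times what the union would get by proposing next round; and vice versa.
This gives x = 600 − 0.65y and y = 600 − 0.65x, where x and y are each side's share when it proposes.
Hence (1 − 0.65·0.65)x = 600(1 − 0.65), i.e. 0.5775·x = 210.
x ≈ 363.6364; the union's share is 600 − x ≈ 236.3636.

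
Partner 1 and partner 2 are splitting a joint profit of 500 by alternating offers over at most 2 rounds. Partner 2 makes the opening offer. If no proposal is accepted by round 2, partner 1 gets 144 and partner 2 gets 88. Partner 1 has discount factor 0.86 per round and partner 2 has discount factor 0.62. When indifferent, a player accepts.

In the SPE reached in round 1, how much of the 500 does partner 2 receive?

Solve by backward induction from round 2.
Round 2 (partner 1 proposes): partner 2 gets 88 if talks fail, so partner 1 offers 88 and keeps 412.
Round 1 (partner 2 proposes): partner 1 can get 412 next round, worth 0.86 × 412 = 354.32 now. Partner 2 offers 354.32 and keeps 500 − 354.32 = 145.68.

145.68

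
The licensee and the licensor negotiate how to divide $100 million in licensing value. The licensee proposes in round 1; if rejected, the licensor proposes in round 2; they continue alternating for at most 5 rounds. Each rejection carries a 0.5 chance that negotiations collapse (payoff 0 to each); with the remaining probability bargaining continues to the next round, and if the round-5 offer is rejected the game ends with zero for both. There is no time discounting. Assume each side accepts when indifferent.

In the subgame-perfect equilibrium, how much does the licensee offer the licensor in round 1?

Round 5 (the licensee proposes): rejection yields 0 for the licensor; the licensee offers 0 and keeps 100.
Round 4 (the licensor proposes): rejecting gives the licensee an expected 0.5 × 100 = 50. The licensor offers 50 and keeps 100 − 50 = 50.
Round 3 (the licensee proposes): rejecting gives the licensor an expected 0.5 × 50 = 25, so the licensee offers 25, keeping 75.
Round 2 (the licensor proposes): rejecting gives the licensee an expected 0.5 × 75 = 37.5, so the licensor offers 37.5, keeping 62.5.
Round 1 (the licensee proposes): rejecting gives the licensor an expected 0.5 × 62.5 = 31.25; the licensee offers that and keeps 68.75.

31.25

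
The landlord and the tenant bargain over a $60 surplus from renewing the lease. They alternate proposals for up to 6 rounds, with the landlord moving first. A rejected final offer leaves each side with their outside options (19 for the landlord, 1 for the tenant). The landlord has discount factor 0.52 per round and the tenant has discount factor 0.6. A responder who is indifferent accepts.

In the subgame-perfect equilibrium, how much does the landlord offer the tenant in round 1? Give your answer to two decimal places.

25.07

Round 6 (the tenant proposes): the landlord gets 19 if talks fail, so the tenant offers 19 and keeps 41.
Round 5 (the landlord proposes): the tenant can get 41 next round, worth 0.6 × 41 = 24.6 now. The landlord offers 24.6 and keeps 60 − 24.6 = 35.4.
Round 4 (the tenant proposes): the landlord can get 35.4 next round, worth 0.52 × 35.4 = 18.408 now, so the tenant offers 18.408, keeping 41.592.
Round 3 (the landlord proposes): the tenant can get 41.592 next round, worth 0.6 × 41.592 = 24.9552 now, so the landlord offers 24.9552, keeping 35.0448.
Round 2 (the tenant proposes): the landlord can get 35.0448 next round, worth 0.52 × 35.0448 = 18.223296 now. The tenant offers 18.223296 and keeps 60 − 18.223296 = 41.776704.
Round 1 (the landlord proposes): the tenant can get 41.776704 next round, worth 0.6 × 41.776704 = 25.0660224 now, so the landlord offers 25.0660224, keeping 34.9339776.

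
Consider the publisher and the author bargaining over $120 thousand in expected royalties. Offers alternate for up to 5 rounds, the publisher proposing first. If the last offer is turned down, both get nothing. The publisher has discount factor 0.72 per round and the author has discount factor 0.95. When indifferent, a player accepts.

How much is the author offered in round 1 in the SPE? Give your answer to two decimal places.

Round 5 (the publisher proposes): the author will accept anything ≥ 0, so the publisher offers 0 and keeps 120.
Round 4 (the author proposes): the publisher can get 120 next round, worth 0.72 × 120 = 86.4 now. The author offers 86.4 and keeps 120 − 86.4 = 33.6.
Round 3 (the publisher proposes): the author can get 33.6 next round, worth 0.95 × 33.6 = 31.92 now. The publisher offers 31.92 and keeps 120 − 31.92 = 88.08.
Round 2 (the author proposes): the publisher can get 88.08 next round, worth 0.72 × 88.08 = 63.4176 now; the author offers that and keeps 56.5824.
Round 1 (the publisher proposes): the author can get 56.5824 next round, worth 0.95 × 56.5824 = 53.75328 now, so the publisher offers 53.75328, keeping 66.24672.

53.75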